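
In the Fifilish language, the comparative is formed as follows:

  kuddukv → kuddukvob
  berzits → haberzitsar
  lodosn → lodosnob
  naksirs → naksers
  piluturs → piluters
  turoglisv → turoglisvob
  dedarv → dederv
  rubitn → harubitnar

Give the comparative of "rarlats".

hararlatsar

piluturs and berzits both end in -s yet inflect differently (piluters, haberzitsar), so the final letter is not what conditions the rule; the second-to-last letter is.
"rarlats" has second-to-last letter 't'. The stems whose second-to-last letter is 't' (berzits → haberzitsar, rubitn → harubitnar) add ha- … -ar around the stem.
So rarlats → hararlatsar.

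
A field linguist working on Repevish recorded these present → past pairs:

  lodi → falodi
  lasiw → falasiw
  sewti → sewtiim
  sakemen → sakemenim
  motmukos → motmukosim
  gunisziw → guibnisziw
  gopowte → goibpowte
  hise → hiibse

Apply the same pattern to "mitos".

mitosim

lodi and sewti both end in -i yet inflect differently (falodi, sewtiim), so the final letter is not what conditions the rule; the first letter is.
"mitos" begins with m-. The one such stem in the data (motmukos → motmukosim) adds -im, so the same rule applies.
The other patterns: stems beginning with l- add the prefix fa-; stems beginning with g- or h- insert -ib- after the first vowel.
So mitos → mitosim.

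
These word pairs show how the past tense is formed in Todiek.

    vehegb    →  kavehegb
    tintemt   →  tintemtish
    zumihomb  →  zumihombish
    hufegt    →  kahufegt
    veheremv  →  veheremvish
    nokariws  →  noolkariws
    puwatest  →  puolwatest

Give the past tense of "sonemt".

sonemtish

tintemt and hufegt both end in -t yet inflect differently (tintemtish, kahufegt), so the final letter is not what conditions the rule; the second-to-last letter is.
"sonemt" has second-to-last letter 'm'. The stems whose second-to-last letter is 'm' (tintemt → tintemtish, veheremv → veheremvish, zumihomb → zumihombish) add -ish.
So sonemt → sonemtish.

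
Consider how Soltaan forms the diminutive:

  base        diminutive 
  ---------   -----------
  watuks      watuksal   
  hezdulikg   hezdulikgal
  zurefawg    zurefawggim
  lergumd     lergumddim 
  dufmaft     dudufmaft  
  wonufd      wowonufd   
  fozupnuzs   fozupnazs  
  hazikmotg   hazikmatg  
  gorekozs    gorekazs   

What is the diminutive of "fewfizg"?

fewfazg

"fewfizg" has second-to-last letter 'z'. The stems whose second-to-last letter is 'z' (fozupnuzs → fozupnazs, gorekozs → gorekazs) change the last vowel to 'a'.
So fewfizg → fewfazg.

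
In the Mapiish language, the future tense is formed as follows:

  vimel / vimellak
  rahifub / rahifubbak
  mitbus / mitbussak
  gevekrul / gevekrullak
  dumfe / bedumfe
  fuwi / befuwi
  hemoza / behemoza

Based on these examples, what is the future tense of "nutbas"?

dumfe and vimel both have last vowel 'e' yet inflect differently (bedumfe, vimellak), so the last vowel is not what conditions the rule; whether the stem ends in a vowel or a consonant is.
"nutbas" ends in a consonant. The stems ending in a consonant (rahifub → rahifubbak, mitbus → mitbussak, gevekrul → gevekrullak) double the final consonant and add -ak.
The other pattern: stems ending in a vowel add the prefix be-.
So nutbas → nutbassak.

nutbassak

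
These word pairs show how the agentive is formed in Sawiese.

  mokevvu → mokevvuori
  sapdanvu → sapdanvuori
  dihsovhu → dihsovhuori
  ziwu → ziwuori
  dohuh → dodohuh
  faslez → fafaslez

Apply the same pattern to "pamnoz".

mokevvu and dohuh both have last vowel 'u' yet inflect differently (mokevvuori, dodohuh), so the last vowel is not what conditions the rule; the final letter is.
"pamnoz" ends in -z. The one such stem in the data (faslez → fafaslez) repeats the first consonant+vowel as a prefix (as does dohuh), so the same rule applies.
The other pattern: stems ending in -u add -ori.
So pamnoz → papamnoz.

papamnoz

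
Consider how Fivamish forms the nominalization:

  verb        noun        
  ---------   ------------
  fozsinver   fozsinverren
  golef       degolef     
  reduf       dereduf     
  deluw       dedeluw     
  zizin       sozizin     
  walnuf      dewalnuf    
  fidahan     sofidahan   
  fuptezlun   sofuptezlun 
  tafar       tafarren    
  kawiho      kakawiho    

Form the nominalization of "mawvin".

fozsinver and golef both have last vowel 'e' yet inflect differently (fozsinverren, degolef), so the last vowel is not what conditions the rule; the final letter is.
"mawvin" ends in -n. The stems ending in -n (zizin → sozizin, fidahan → sofidahan, fuptezlun → sofuptezlun) add the prefix so-.
The other patterns: stems ending in -r double the final consonant and add -en; stems ending in -f add the prefix de-; stems ending in -o or -w repeat the first consonant+vowel as a prefix.
So mawvin → somawvin.

somawvin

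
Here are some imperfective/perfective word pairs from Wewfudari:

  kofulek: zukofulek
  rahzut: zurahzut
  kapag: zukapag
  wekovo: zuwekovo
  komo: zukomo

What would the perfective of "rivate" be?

Every pair shown (kofulek → zukofulek, rahzut → zurahzut, kapag → zukapag, …) follows the same rule: add the prefix zu-.
So rivate → zurivate.

zurivate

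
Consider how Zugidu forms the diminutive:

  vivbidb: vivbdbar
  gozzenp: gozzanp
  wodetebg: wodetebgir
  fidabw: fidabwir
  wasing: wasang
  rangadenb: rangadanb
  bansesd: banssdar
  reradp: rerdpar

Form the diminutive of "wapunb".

wapanb

wodetebg and wasing both end in -g yet inflect differently (wodetebgir, wasang), so the final letter is not what conditions the rule; the second-to-last letter is.
"wapunb" has second-to-last letter 'n'. The stems whose second-to-last letter is 'n' (wasing → wasang, rangadenb → rangadanb, gozzenp → gozzanp) change the last vowel to 'a'.
So wapunb → wapanb.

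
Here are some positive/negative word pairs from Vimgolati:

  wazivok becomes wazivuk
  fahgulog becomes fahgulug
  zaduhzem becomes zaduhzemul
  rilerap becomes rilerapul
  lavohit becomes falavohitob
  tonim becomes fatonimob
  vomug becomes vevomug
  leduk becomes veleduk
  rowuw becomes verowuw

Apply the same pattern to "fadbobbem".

zaduhzem and tonim both end in -m yet inflect differently (zaduhzemul, fatonimob), so the final letter is not what conditions the rule; the last vowel is.
"fadbobbem" has last vowel 'e'. The one such stem in the data (zaduhzem → zaduhzemul) adds -ul, so the same rule applies.
So fadbobbem → fadbobbemul.

fadbobbemul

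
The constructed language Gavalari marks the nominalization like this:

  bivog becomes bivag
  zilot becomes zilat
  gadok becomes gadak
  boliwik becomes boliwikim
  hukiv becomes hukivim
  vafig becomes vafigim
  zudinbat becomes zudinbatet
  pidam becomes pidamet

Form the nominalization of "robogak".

gadok and boliwik both end in -k yet inflect differently (gadak, boliwikim), so the final letter is not what conditions the rule; the last vowel is.
"robogak" has last vowel 'a'. The stems whose last vowel is 'a' (zudinbat → zudinbatet, pidam → pidamet) add -et.
So robogak → robogaket.

robogaket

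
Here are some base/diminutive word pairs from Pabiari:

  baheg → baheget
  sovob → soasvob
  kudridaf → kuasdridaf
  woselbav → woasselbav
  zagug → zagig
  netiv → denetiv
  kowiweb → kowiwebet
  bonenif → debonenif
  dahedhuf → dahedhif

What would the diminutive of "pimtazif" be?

depimtazif

baheg and zagug both end in -g yet inflect differently (baheget, zagig), so the final letter is not what conditions the rule; the last vowel is.
"pimtazif" has last vowel 'i'. The stems whose last vowel is 'i' (netiv → denetiv, bonenif → debonenif) add the prefix de-.
So pimtazif → depimtazif.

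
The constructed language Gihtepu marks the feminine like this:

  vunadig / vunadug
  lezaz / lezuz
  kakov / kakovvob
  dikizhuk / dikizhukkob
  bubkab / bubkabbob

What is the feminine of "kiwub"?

lezaz and bubkab both have last vowel 'a' yet inflect differently (lezuz, bubkabbob), so the last vowel is not what conditions the rule; the final letter is.
"kiwub" ends in -b. The one such stem in the data (bubkab → bubkabbob) doubles the final consonant and adds -ob (as do kakov, dikizhuk), so the same rule applies.
So kiwub → kiwubbob.

kiwubbob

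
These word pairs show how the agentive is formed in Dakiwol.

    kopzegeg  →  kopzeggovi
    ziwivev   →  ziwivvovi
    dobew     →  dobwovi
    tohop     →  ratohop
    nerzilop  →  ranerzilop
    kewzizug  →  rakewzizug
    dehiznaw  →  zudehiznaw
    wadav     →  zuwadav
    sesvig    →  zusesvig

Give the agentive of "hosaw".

"hosaw" has last vowel 'a'. The stems whose last vowel is 'a' (dehiznaw → zudehiznaw, wadav → zuwadav) add the prefix zu-.
The other patterns: stems whose last vowel is 'e' delete the last vowel and add -ovi; stems whose last vowel is 'o' or 'u' add the prefix ra-.
So hosaw → zuhosaw.

zuhosaw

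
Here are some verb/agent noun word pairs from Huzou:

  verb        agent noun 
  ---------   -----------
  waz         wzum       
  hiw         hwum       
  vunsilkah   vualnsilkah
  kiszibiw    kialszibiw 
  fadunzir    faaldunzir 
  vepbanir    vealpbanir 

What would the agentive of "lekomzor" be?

lealkomzor

hiw and kiszibiw both end in -w yet inflect differently (hwum, kialszibiw), so the final letter is not what conditions the rule; the number of vowels is.
"lekomzor" has 3 vowels. The stems with 3 vowels (vunsilkah → vualnsilkah, kiszibiw → kialszibiw, fadunzir → faaldunzir) insert -al- after the first vowel.
So lekomzor → lealkomzor.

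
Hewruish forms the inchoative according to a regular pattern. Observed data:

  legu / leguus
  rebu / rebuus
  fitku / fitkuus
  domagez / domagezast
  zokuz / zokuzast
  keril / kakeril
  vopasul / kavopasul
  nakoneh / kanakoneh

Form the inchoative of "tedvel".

"tedvel" ends in -l. The stems ending in -l (keril → kakeril, vopasul → kavopasul) add the prefix ka-.
The other patterns: stems ending in -u add -us; stems ending in -z add -ast.
So tedvel → katedvel.

katedvel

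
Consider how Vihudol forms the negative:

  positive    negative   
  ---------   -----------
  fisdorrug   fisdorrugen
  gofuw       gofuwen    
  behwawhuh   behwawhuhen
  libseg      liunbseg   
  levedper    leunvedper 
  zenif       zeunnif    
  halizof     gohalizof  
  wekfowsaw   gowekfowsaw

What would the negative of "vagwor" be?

fisdorrug and libseg both end in -g yet inflect differently (fisdorrugen, liunbseg), so the final letter is not what conditions the rule; the last vowel is.
"vagwor" has last vowel 'o'. The one such stem in the data (halizof → gohalizof) adds the prefix go-, so the same rule applies.
The other patterns: stems whose last vowel is 'u' add -en; stems whose last vowel is 'e' or 'i' insert -un- after the first vowel.
So vagwor → govagwor.

govagwor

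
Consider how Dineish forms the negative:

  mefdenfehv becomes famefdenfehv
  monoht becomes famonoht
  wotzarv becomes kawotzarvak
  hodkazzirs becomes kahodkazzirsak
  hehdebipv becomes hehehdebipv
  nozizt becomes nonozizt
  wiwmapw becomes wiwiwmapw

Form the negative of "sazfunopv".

sasazfunopv

mefdenfehv and hehdebipv both end in -v yet inflect differently (famefdenfehv, hehehdebipv), so the final letter is not what conditions the rule; the second-to-last letter is.
"sazfunopv" has second-to-last letter 'p'. The stems whose second-to-last letter is 'p' (wiwmapw → wiwiwmapw, hehdebipv → hehehdebipv) repeat the first consonant+vowel as a prefix.
So sazfunopv → sasazfunopv.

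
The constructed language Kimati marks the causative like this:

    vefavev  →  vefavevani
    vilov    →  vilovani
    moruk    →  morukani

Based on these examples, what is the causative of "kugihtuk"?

Every pair shown (vefavev → vefavevani, vilov → vilovani, moruk → morukani) follows the same rule: add -ani.
So kugihtuk → kugihtukani.

kugihtukani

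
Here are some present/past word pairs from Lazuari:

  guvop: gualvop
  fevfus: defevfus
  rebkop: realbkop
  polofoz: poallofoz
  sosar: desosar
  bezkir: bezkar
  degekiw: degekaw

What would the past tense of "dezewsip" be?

"dezewsip" has last vowel 'i'. The stems whose last vowel is 'i' (bezkir → bezkar, degekiw → degekaw) change the last vowel to 'a'.
So dezewsip → dezewsap.

dezewsap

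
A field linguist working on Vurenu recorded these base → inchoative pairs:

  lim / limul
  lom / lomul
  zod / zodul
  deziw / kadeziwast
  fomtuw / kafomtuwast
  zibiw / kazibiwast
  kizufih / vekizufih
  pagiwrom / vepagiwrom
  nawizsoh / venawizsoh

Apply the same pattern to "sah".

lim and pagiwrom both end in -m yet inflect differently (limul, vepagiwrom), so the final letter is not what conditions the rule; the number of vowels is.
"sah" has 1 vowel. The stems with 1 vowel (lim → limul, lom → lomul, zod → zodul) add -ul.
The other patterns: stems with 2 vowels add ka- … -ast around the stem; stems with 3 vowels add the prefix ve-.
So sah → sahul.

sahul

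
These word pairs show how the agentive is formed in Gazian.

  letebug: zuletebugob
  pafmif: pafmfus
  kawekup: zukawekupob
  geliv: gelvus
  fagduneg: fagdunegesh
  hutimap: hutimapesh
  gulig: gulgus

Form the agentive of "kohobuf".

zukohobufob

"kohobuf" has last vowel 'u'. The stems whose last vowel is 'u' (kawekup → zukawekupob, letebug → zuletebugob) add zu- … -ob around the stem.
The other patterns: stems whose last vowel is 'i' delete the last vowel and add -us; stems whose last vowel is 'a' or 'e' add -esh.
So kohobuf → zukohobufob.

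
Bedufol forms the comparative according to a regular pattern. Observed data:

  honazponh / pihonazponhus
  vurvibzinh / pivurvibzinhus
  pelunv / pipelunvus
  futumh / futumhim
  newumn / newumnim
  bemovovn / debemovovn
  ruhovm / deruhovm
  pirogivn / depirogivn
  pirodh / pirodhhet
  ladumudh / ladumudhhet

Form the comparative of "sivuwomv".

sivuwomvim

honazponh and futumh both end in -h yet inflect differently (pihonazponhus, futumhim), so the final letter is not what conditions the rule; the second-to-last letter is.
"sivuwomv" has second-to-last letter 'm'. The stems whose second-to-last letter is 'm' (futumh → futumhim, newumn → newumnim) add -im.
The other patterns: stems whose second-to-last letter is 'n' add pi- … -us around the stem; stems whose second-to-last letter is 'v' add the prefix de-; stems whose second-to-last letter is 'd' double the final consonant and add -et.
So sivuwomv → sivuwomvim.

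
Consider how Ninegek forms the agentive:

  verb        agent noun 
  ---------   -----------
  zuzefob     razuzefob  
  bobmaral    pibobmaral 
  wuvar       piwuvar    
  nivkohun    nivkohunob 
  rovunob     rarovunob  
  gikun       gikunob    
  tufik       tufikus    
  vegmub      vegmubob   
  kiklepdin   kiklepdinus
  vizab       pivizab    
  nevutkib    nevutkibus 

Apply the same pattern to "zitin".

zitinus

vegmub and vizab both end in -b yet inflect differently (vegmubob, pivizab), so the final letter is not what conditions the rule; the last vowel is.
"zitin" has last vowel 'i'. The stems whose last vowel is 'i' (kiklepdin → kiklepdinus, nevutkib → nevutkibus, tufik → tufikus) add -us.
So zitin → zitinus.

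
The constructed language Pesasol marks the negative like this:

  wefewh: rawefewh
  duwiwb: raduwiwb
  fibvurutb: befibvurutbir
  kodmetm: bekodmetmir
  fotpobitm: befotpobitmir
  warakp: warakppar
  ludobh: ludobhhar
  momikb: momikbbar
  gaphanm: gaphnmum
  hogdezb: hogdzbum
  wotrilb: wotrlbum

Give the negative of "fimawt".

rafimawt

"fimawt" has second-to-last letter 'w'. The stems whose second-to-last letter is 'w' (wefewh → rawefewh, duwiwb → raduwiwb) add the prefix ra-.
So fimawt → rafimawt.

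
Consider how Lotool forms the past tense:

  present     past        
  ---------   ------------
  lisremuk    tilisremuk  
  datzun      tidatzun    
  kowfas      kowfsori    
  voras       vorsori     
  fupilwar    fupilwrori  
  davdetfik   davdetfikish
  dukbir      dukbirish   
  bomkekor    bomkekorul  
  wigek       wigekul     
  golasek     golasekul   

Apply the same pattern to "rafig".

rafigish

lisremuk and davdetfik both end in -k yet inflect differently (tilisremuk, davdetfikish), so the final letter is not what conditions the rule; the last vowel is.
"rafig" has last vowel 'i'. The stems whose last vowel is 'i' (davdetfik → davdetfikish, dukbir → dukbirish) add -ish.
The other patterns: stems whose last vowel is 'u' add the prefix ti-; stems whose last vowel is 'a' delete the last vowel and add -ori; stems whose last vowel is 'e' or 'o' add -ul.
So rafig → rafigish.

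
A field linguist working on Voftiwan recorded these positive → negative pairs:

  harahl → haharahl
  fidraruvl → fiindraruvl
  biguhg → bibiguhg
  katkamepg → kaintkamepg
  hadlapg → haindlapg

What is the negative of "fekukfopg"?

feinkukfopg

biguhg and katkamepg both end in -g yet inflect differently (bibiguhg, kaintkamepg), so the final letter is not what conditions the rule; the second-to-last letter is.
"fekukfopg" has second-to-last letter 'p'. The stems whose second-to-last letter is 'p' (katkamepg → kaintkamepg, hadlapg → haindlapg) insert -in- after the first vowel.
So fekukfopg → feinkukfopg.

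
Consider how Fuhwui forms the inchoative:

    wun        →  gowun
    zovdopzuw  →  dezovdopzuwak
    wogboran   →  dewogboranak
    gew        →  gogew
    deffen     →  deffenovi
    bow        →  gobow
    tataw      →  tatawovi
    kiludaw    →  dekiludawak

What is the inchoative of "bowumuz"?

debowumuzak

wun and deffen both end in -n yet inflect differently (gowun, deffenovi), so the final letter is not what conditions the rule; the number of vowels is.
"bowumuz" has 3 vowels. The stems with 3 vowels (wogboran → dewogboranak, zovdopzuw → dezovdopzuwak, kiludaw → dekiludawak) add de- … -ak around the stem.
The other patterns: stems with 1 vowel add the prefix go-; stems with 2 vowels add -ovi.
So bowumuz → debowumuzak.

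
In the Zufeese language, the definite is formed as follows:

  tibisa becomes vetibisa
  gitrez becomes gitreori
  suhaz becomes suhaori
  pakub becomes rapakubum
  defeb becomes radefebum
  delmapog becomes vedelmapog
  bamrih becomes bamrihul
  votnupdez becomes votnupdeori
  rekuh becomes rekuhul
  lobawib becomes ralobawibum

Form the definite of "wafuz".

"wafuz" ends in -z. The stems ending in -z (votnupdez → votnupdeori, gitrez → gitreori, suhaz → suhaori) drop the final letter and add -ori.
So wafuz → wafuori.

wafuori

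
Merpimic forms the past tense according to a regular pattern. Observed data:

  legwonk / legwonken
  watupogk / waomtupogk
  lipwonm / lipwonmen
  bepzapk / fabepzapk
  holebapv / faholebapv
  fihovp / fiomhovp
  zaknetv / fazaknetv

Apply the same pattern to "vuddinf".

vuddinfen

watupogk and legwonk both end in -k yet inflect differently (waomtupogk, legwonken), so the final letter is not what conditions the rule; the second-to-last letter is.
"vuddinf" has second-to-last letter 'n'. The stems whose second-to-last letter is 'n' (legwonk → legwonken, lipwonm → lipwonmen) add -en.
The other patterns: stems whose second-to-last letter is 'g' or 'v' insert -om- after the first vowel; stems whose second-to-last letter is 'p' or 't' add the prefix fa-.
So vuddinf → vuddinfen.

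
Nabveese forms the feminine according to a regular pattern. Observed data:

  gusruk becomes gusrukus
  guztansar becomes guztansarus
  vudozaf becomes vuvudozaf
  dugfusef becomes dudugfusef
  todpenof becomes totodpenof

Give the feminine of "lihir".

vudozaf and guztansar both have last vowel 'a' yet inflect differently (vuvudozaf, guztansarus), so the last vowel is not what conditions the rule; the final letter is.
"lihir" ends in -r. The one such stem in the data (guztansar → guztansarus) adds -us, so the same rule applies.
The other pattern: stems ending in -f repeat the first consonant+vowel as a prefix.
So lihir → lihirus.

lihirus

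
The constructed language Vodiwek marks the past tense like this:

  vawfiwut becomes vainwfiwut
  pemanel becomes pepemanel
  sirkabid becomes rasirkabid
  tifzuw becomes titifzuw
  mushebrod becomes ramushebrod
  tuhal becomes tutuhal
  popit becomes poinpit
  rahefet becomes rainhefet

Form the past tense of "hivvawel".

hihivvawel

"hivvawel" ends in -l. The stems ending in -l (tuhal → tutuhal, pemanel → pepemanel) repeat the first consonant+vowel as a prefix.
So hivvawel → hihivvawel.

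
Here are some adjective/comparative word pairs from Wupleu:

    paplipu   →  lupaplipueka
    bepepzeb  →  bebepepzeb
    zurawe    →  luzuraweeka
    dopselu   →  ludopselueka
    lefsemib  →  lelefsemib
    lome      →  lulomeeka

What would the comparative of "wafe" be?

luwafeeka

"wafe" ends in a vowel. The stems ending in a vowel (zurawe → luzuraweeka, lome → lulomeeka, dopselu → ludopselueka) add lu- … -eka around the stem.
So wafe → luwafeeka.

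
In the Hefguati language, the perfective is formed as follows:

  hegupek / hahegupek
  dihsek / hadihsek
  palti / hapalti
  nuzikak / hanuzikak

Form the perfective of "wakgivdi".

hawakgivdi

Every pair shown (hegupek → hahegupek, dihsek → hadihsek, palti → hapalti, …) follows the same rule: add the prefix ha-.
So wakgivdi → hawakgivdi.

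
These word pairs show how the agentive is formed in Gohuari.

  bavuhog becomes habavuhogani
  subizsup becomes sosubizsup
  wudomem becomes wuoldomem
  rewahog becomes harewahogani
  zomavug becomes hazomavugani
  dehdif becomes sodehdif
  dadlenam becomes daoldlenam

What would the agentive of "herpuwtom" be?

zomavug and subizsup both have last vowel 'u' yet inflect differently (hazomavugani, sosubizsup), so the last vowel is not what conditions the rule; the final letter is.
"herpuwtom" ends in -m. The stems ending in -m (wudomem → wuoldomem, dadlenam → daoldlenam) insert -ol- after the first vowel.
So herpuwtom → heolrpuwtom.

heolrpuwtom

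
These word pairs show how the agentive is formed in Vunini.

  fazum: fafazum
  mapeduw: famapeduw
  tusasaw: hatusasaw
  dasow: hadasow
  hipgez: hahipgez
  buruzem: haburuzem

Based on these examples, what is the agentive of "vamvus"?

"vamvus" has last vowel 'u'. The stems whose last vowel is 'u' (fazum → fafazum, mapeduw → famapeduw) add the prefix fa-.
The other pattern: stems whose last vowel is 'a', 'e' or 'o' add the prefix ha-.
So vamvus → favamvus.

favamvus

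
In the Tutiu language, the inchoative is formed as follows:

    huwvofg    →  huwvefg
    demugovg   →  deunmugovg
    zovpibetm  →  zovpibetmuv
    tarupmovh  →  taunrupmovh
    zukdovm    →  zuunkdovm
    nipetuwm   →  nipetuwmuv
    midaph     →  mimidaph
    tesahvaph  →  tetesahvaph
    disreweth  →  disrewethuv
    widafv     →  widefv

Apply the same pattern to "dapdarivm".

"dapdarivm" has second-to-last letter 'v'. The stems whose second-to-last letter is 'v' (tarupmovh → taunrupmovh, zukdovm → zuunkdovm, demugovg → deunmugovg) insert -un- after the first vowel.
The other patterns: stems whose second-to-last letter is 'p' repeat the first consonant+vowel as a prefix; stems whose second-to-last letter is 'f' change the last vowel to 'e'; stems whose second-to-last letter is 't' or 'w' add -uv.
So dapdarivm → daunpdarivm.

daunpdarivm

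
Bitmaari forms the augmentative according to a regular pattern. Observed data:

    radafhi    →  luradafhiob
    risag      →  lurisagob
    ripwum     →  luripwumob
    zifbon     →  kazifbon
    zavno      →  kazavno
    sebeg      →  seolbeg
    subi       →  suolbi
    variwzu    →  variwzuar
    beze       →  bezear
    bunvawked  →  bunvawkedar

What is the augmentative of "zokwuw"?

risag and sebeg both end in -g yet inflect differently (lurisagob, seolbeg), so the final letter is not what conditions the rule; the first letter is.
"zokwuw" begins with z-. The stems beginning with z- (zifbon → kazifbon, zavno → kazavno) add the prefix ka-.
So zokwuw → kazokwuw.

kazokwuw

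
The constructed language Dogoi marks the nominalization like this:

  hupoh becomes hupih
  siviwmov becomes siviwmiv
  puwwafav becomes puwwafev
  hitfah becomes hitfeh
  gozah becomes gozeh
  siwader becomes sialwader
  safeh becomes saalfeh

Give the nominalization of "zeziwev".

siviwmov and puwwafav both end in -v yet inflect differently (siviwmiv, puwwafev), so the final letter is not what conditions the rule; the last vowel is.
"zeziwev" has last vowel 'e'. The stems whose last vowel is 'e' (siwader → sialwader, safeh → saalfeh) insert -al- after the first vowel.
So zeziwev → zealziwev.

zealziwev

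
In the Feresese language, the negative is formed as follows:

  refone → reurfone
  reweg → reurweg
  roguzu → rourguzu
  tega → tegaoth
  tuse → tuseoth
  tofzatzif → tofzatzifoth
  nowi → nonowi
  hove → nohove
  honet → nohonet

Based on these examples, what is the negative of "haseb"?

refone and tuse both end in -e yet inflect differently (reurfone, tuseoth), so the final letter is not what conditions the rule; the first letter is.
"haseb" begins with h-. The stems beginning with h- (hove → nohove, honet → nohonet) add the prefix no-.
So haseb → nohaseb.

nohaseb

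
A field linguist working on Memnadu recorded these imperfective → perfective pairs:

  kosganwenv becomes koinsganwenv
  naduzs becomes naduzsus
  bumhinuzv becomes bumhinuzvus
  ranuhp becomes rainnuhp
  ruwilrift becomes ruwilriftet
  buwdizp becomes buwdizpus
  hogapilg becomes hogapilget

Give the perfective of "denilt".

"denilt" has second-to-last letter 'l'. The one such stem in the data (hogapilg → hogapilget) adds -et, so the same rule applies.
The other patterns: stems whose second-to-last letter is 'z' add -us; stems whose second-to-last letter is 'h' or 'n' insert -in- after the first vowel.
So denilt → deniltet.

deniltet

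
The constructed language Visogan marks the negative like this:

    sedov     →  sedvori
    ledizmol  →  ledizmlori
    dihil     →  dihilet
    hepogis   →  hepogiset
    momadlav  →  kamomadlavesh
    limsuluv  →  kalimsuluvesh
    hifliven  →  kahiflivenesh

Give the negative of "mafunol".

ledizmol and dihil both end in -l yet inflect differently (ledizmlori, dihilet), so the final letter is not what conditions the rule; the last vowel is.
"mafunol" has last vowel 'o'. The stems whose last vowel is 'o' (sedov → sedvori, ledizmol → ledizmlori) delete the last vowel and add -ori.
The other patterns: stems whose last vowel is 'i' add -et; stems whose last vowel is 'a', 'e' or 'u' add ka- … -esh around the stem.
So mafunol → mafunlori.

mafunlori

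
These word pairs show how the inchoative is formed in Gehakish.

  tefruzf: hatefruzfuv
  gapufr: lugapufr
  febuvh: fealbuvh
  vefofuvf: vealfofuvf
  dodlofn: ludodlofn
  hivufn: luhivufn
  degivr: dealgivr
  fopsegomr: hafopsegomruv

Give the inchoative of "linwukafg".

lulinwukafg

gapufr and degivr both end in -r yet inflect differently (lugapufr, dealgivr), so the final letter is not what conditions the rule; the second-to-last letter is.
"linwukafg" has second-to-last letter 'f'. The stems whose second-to-last letter is 'f' (gapufr → lugapufr, dodlofn → ludodlofn, hivufn → luhivufn) add the prefix lu-.
So linwukafg → lulinwukafg.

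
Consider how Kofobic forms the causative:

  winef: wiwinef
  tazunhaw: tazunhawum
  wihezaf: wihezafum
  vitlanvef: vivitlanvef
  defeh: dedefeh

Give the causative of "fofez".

fofofez

winef and wihezaf both end in -f yet inflect differently (wiwinef, wihezafum), so the final letter is not what conditions the rule; the last vowel is.
"fofez" has last vowel 'e'. The stems whose last vowel is 'e' (winef → wiwinef, vitlanvef → vivitlanvef, defeh → dedefeh) repeat the first consonant+vowel as a prefix.
The other pattern: stems whose last vowel is 'a' add -um.
So fofez → fofofez.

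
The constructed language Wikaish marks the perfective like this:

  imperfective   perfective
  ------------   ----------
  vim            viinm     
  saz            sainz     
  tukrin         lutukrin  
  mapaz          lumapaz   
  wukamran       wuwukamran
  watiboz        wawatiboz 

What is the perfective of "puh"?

puinh

saz and mapaz both end in -z yet inflect differently (sainz, lumapaz), so the final letter is not what conditions the rule; the number of vowels is.
"puh" has 1 vowel. The stems with 1 vowel (vim → viinm, saz → sainz) insert -in- after the first vowel.
So puh → puinh.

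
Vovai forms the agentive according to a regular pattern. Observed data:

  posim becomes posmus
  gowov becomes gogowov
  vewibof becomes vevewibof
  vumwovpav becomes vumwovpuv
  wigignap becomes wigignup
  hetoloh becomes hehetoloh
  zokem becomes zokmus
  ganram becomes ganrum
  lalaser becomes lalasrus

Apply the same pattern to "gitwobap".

gowov and vumwovpav both end in -v yet inflect differently (gogowov, vumwovpuv), so the final letter is not what conditions the rule; the last vowel is.
"gitwobap" has last vowel 'a'. The stems whose last vowel is 'a' (wigignap → wigignup, ganram → ganrum, vumwovpav → vumwovpuv) change the last vowel to 'u'.
The other patterns: stems whose last vowel is 'o' repeat the first consonant+vowel as a prefix; stems whose last vowel is 'e' or 'i' delete the last vowel and add -us.
So gitwobap → gitwobup.

gitwobup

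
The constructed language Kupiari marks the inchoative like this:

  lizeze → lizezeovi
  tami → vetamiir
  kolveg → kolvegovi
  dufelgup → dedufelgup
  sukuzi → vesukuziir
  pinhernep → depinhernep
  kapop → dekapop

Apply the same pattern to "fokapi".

pinhernep and lizeze both have last vowel 'e' yet inflect differently (depinhernep, lizezeovi), so the last vowel is not what conditions the rule; the final letter is.
"fokapi" ends in -i. The stems ending in -i (sukuzi → vesukuziir, tami → vetamiir) add ve- … -ir around the stem.
The other patterns: stems ending in -p add the prefix de-; stems ending in -e or -g add -ovi.
So fokapi → vefokapiir.

vefokapiir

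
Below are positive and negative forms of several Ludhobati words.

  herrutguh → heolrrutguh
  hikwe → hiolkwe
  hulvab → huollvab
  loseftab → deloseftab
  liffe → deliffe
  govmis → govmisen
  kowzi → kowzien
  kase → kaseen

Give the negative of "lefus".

hulvab and loseftab both end in -b yet inflect differently (huollvab, deloseftab), so the final letter is not what conditions the rule; the first letter is.
"lefus" begins with l-. The stems beginning with l- (loseftab → deloseftab, liffe → deliffe) add the prefix de-.
So lefus → delefus.

delefus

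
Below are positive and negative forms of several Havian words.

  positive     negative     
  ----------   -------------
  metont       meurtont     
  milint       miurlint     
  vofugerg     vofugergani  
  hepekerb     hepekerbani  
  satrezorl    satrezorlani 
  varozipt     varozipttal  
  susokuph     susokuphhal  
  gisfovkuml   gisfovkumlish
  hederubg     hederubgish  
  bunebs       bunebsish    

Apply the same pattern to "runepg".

metont and varozipt both end in -t yet inflect differently (meurtont, varozipttal), so the final letter is not what conditions the rule; the second-to-last letter is.
"runepg" has second-to-last letter 'p'. The stems whose second-to-last letter is 'p' (varozipt → varozipttal, susokuph → susokuphhal) double the final consonant and add -al.
So runepg → runepggal.

runepggal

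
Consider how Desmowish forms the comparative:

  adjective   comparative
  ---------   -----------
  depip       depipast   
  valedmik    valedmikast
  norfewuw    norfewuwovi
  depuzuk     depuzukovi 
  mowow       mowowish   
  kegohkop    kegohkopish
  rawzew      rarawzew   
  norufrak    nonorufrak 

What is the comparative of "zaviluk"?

zavilukovi

"zaviluk" has last vowel 'u'. The stems whose last vowel is 'u' (norfewuw → norfewuwovi, depuzuk → depuzukovi) add -ovi.
The other patterns: stems whose last vowel is 'i' add -ast; stems whose last vowel is 'o' add -ish; stems whose last vowel is 'a' or 'e' repeat the first consonant+vowel as a prefix.
So zaviluk → zavilukovi.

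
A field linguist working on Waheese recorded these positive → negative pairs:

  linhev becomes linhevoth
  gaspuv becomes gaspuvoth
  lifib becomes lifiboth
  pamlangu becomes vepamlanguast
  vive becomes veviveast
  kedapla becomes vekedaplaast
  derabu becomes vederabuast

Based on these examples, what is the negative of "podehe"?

gaspuv and pamlangu both have last vowel 'u' yet inflect differently (gaspuvoth, vepamlanguast), so the last vowel is not what conditions the rule; whether the stem ends in a vowel or a consonant is.
"podehe" ends in a vowel. The stems ending in a vowel (pamlangu → vepamlanguast, vive → veviveast, kedapla → vekedaplaast) add ve- … -ast around the stem.
So podehe → vepodeheast.

vepodeheast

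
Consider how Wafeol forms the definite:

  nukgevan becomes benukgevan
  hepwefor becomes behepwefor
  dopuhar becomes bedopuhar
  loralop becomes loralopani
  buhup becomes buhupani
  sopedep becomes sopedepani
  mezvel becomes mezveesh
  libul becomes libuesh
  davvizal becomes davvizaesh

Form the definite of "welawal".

buhup and libul both have last vowel 'u' yet inflect differently (buhupani, libuesh), so the last vowel is not what conditions the rule; the final letter is.
"welawal" ends in -l. The stems ending in -l (libul → libuesh, mezvel → mezveesh, davvizal → davvizaesh) drop the final letter and add -esh.
The other patterns: stems ending in -p add -ani; stems ending in -n or -r add the prefix be-.
So welawal → welawaesh.

welawaesh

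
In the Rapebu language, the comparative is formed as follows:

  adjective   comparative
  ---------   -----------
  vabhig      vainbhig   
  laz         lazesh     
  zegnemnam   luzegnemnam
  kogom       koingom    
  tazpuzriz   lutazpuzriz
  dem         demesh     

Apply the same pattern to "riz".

rizesh

dem and kogom both end in -m yet inflect differently (demesh, koingom), so the final letter is not what conditions the rule; the number of vowels is.
"riz" has 1 vowel. The stems with 1 vowel (dem → demesh, laz → lazesh) add -esh.
The other patterns: stems with 2 vowels insert -in- after the first vowel; stems with 3 vowels add the prefix lu-.
So riz → rizesh.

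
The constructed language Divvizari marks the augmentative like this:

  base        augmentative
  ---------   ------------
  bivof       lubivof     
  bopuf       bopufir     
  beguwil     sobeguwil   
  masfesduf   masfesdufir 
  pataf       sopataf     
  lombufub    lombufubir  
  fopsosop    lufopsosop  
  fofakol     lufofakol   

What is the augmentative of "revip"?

"revip" has last vowel 'i'. The one such stem in the data (beguwil → sobeguwil) adds the prefix so-, so the same rule applies.
So revip → sorevip.

sorevip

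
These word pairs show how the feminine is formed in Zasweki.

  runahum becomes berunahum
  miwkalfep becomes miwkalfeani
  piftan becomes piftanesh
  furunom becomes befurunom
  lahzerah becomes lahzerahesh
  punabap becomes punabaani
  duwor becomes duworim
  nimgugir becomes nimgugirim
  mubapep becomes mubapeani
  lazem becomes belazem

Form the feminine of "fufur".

duwor and furunom both have last vowel 'o' yet inflect differently (duworim, befurunom), so the last vowel is not what conditions the rule; the final letter is.
"fufur" ends in -r. The stems ending in -r (duwor → duworim, nimgugir → nimgugirim) add -im.
The other patterns: stems ending in -m add the prefix be-; stems ending in -p drop the final letter and add -ani; stems ending in -h or -n add -esh.
So fufur → fufurim.

fufurim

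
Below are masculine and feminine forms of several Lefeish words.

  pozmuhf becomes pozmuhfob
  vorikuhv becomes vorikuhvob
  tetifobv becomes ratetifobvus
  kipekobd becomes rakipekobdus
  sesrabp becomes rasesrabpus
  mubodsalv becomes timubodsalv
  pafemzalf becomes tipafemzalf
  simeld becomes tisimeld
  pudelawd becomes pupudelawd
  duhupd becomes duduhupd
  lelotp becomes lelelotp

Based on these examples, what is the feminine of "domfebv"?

vorikuhv and tetifobv both end in -v yet inflect differently (vorikuhvob, ratetifobvus), so the final letter is not what conditions the rule; the second-to-last letter is.
"domfebv" has second-to-last letter 'b'. The stems whose second-to-last letter is 'b' (tetifobv → ratetifobvus, kipekobd → rakipekobdus, sesrabp → rasesrabpus) add ra- … -us around the stem.
So domfebv → radomfebvus.

radomfebvus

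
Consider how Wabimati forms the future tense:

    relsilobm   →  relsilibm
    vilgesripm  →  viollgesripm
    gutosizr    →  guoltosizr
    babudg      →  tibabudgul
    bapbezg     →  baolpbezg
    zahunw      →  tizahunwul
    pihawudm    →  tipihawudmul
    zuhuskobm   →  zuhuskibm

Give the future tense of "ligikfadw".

zuhuskobm and pihawudm both end in -m yet inflect differently (zuhuskibm, tipihawudmul), so the final letter is not what conditions the rule; the second-to-last letter is.
"ligikfadw" has second-to-last letter 'd'. The stems whose second-to-last letter is 'd' (babudg → tibabudgul, pihawudm → tipihawudmul) add ti- … -ul around the stem.
The other patterns: stems whose second-to-last letter is 'b' change the last vowel to 'i'; stems whose second-to-last letter is 'p' or 'z' insert -ol- after the first vowel.
So ligikfadw → tiligikfadwul.

tiligikfadwul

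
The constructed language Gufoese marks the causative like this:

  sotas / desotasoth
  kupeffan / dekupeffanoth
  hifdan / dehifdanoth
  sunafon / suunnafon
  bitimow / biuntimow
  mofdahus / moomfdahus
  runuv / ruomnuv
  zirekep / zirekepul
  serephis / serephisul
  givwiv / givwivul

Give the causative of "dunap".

dedunapoth

"dunap" has last vowel 'a'. The stems whose last vowel is 'a' (sotas → desotasoth, kupeffan → dekupeffanoth, hifdan → dehifdanoth) add de- … -oth around the stem.
The other patterns: stems whose last vowel is 'o' insert -un- after the first vowel; stems whose last vowel is 'u' insert -om- after the first vowel; stems whose last vowel is 'e' or 'i' add -ul.
So dunap → dedunapoth.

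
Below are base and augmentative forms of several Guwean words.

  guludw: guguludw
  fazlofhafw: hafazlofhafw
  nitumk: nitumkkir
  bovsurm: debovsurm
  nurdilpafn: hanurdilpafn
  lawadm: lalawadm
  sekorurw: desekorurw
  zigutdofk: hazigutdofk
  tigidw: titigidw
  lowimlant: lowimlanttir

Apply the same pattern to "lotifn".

halotifn

"lotifn" has second-to-last letter 'f'. The stems whose second-to-last letter is 'f' (zigutdofk → hazigutdofk, nurdilpafn → hanurdilpafn, fazlofhafw → hafazlofhafw) add the prefix ha-.
So lotifn → halotifn.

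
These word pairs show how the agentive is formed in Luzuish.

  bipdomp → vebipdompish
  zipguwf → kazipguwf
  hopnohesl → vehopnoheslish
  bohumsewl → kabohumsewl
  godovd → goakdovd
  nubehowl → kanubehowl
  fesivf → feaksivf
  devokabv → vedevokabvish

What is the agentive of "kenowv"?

zipguwf and fesivf both end in -f yet inflect differently (kazipguwf, feaksivf), so the final letter is not what conditions the rule; the second-to-last letter is.
"kenowv" has second-to-last letter 'w'. The stems whose second-to-last letter is 'w' (zipguwf → kazipguwf, nubehowl → kanubehowl, bohumsewl → kabohumsewl) add the prefix ka-.
So kenowv → kakenowv.

kakenowv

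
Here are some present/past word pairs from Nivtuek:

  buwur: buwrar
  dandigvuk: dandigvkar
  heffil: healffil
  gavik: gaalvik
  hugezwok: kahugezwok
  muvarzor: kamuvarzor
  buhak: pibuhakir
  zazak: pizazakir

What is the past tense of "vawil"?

"vawil" has last vowel 'i'. The stems whose last vowel is 'i' (heffil → healffil, gavik → gaalvik) insert -al- after the first vowel.
So vawil → vaalwil.

vaalwil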